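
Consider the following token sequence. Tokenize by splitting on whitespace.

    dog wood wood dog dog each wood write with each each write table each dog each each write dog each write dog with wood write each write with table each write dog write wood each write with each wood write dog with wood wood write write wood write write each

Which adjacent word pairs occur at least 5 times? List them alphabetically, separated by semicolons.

Bigram counts meeting the condition (at least 5 times):
  each write: 6
  wood write: 5

each write; wood write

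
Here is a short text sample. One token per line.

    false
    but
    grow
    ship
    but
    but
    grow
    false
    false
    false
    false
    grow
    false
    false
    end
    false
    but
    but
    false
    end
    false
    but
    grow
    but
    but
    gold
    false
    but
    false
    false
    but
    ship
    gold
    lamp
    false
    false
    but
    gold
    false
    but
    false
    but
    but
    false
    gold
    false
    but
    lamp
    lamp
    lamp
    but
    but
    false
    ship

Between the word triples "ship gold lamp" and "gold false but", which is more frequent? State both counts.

"gold false but" (3 vs 1)

"ship gold lamp": 1 occurrence
"gold false but": 3 occurrences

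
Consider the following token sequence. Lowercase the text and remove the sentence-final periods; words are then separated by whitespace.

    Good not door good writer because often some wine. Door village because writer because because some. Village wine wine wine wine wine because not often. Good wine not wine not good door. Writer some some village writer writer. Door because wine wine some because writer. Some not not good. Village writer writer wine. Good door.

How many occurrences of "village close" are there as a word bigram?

0

Scanning the 54 overlapping bigram windows for "village close":
  (none found)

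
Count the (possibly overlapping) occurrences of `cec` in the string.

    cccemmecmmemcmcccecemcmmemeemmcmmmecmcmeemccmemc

1

Sliding a length-3 window over the 48 characters (46 positions):
  position 17–19: cec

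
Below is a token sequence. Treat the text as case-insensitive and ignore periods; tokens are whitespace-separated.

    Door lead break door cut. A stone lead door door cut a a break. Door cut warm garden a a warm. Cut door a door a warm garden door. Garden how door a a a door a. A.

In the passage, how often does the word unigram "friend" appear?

0

Scanning the 38 tokens for "friend":
  (none found)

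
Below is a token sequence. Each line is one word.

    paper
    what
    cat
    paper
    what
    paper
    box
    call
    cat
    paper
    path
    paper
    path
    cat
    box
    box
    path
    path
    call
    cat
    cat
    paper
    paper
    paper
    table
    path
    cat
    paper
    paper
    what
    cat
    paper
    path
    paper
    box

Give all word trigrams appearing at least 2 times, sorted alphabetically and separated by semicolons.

cat paper paper; cat paper path; paper path paper; paper what cat; what cat paper

Trigram counts meeting the condition (at least 2 times):
  cat paper paper: 2
  cat paper path: 2
  paper path paper: 2
  paper what cat: 2
  what cat paper: 2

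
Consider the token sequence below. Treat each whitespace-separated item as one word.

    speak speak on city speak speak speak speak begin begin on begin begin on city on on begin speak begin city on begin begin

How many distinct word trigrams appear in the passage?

24 tokens → 22 trigram windows in total.
Repeated trigrams (each contributes count−1 duplicates):
  begin begin on: 2
  on begin begin: 2
  speak speak speak: 2
3 duplicate windows → 22 − 3 = 19 distinct.

19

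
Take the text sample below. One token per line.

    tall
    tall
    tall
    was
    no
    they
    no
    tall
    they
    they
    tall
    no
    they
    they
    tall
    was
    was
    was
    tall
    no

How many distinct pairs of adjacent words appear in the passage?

12

20 tokens → 19 bigram windows in total.
Repeated bigrams (each contributes count−1 duplicates):
  no they: 2
  tall no: 2
  tall tall: 2
  tall was: 2
  they tall: 2
  they they: 2
  was was: 2
7 duplicate windows → 19 − 7 = 12 distinct.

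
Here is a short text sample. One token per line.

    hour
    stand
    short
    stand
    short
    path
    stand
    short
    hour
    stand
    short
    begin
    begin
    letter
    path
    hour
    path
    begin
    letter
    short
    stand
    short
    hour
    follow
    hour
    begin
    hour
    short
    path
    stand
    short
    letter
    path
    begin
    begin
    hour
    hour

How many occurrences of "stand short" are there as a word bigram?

6

Scanning the 36 overlapping bigram windows for "stand short":
  position 2–3: stand short
  position 4–5: stand short
  position 7–8: stand short
  position 10–11: stand short
  position 21–22: stand short
  position 30–31: stand short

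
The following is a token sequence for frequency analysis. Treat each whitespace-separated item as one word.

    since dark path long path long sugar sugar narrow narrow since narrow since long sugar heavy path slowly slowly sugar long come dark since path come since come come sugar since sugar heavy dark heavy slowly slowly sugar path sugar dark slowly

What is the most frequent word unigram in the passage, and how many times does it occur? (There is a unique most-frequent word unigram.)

"sugar", 8 times

Unigram frequencies (highest first):
  sugar: 8
  since: 6
  path: 5
  slowly: 5
  dark: 4
  long: 4
  … (3 more, each ≤ 4)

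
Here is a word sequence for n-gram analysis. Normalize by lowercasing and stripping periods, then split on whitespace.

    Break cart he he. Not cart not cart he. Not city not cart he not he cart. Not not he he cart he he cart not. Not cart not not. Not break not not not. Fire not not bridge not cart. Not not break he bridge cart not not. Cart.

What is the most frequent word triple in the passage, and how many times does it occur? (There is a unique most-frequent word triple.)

Trigram frequencies (highest first):
  cart not not: 5
  not cart not: 3
  cart he he: 2
  not cart he: 2
  cart he not: 2
  he cart not: 2
  … (28 more, each ≤ 2)

"cart not not", 5 times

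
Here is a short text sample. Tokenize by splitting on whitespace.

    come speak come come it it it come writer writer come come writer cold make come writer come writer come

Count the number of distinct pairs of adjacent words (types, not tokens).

12

20 tokens → 19 bigram windows in total.
Repeated bigrams (each contributes count−1 duplicates):
  come writer: 4
  writer come: 3
  come come: 2
  it it: 2
7 duplicate windows → 19 − 7 = 12 distinct.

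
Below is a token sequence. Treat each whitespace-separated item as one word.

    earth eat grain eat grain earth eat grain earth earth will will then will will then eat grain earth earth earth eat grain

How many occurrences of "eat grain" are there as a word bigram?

Scanning the 22 overlapping bigram windows for "eat grain":
  position 2–3: eat grain
  position 4–5: eat grain
  position 7–8: eat grain
  position 17–18: eat grain
  position 22–23: eat grain

5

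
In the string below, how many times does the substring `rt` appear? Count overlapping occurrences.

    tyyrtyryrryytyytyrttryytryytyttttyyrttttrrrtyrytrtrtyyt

Sliding a length-2 window over the 55 characters (54 positions):
  position 4–5: rt
  position 18–19: rt
  position 36–37: rt
  position 43–44: rt
  position 49–50: rt
  position 51–52: rt

6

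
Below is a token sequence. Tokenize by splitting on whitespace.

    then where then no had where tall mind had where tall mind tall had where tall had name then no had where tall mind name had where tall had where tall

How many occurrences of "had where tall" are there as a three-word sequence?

Scanning the 29 overlapping trigram windows for "had where tall":
  position 5–7: had where tall
  position 9–11: had where tall
  position 14–16: had where tall
  position 21–23: had where tall
  position 26–28: had where tall
  position 29–31: had where tall

6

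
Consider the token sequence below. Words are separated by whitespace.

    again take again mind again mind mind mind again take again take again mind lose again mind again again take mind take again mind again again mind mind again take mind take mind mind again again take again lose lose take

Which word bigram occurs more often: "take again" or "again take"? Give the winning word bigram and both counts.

"take again": 5 occurrences
"again take": 6 occurrences

"again take" (6 vs 5)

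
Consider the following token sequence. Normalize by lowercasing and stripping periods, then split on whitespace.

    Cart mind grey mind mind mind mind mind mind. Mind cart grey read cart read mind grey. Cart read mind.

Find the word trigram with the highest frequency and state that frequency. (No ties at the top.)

Trigram frequencies (highest first):
  mind mind mind: 5
  cart read mind: 2
  cart mind grey: 1
  mind grey mind: 1
  grey mind mind: 1
  mind mind cart: 1
  … (7 more, each ≤ 1)

"mind mind mind", 5 times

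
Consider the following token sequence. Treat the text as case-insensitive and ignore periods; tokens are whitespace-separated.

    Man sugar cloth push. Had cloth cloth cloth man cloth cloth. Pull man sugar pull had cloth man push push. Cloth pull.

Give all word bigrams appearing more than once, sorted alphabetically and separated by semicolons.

Bigram counts meeting the condition (more than once):
  cloth cloth: 3
  cloth man: 2
  cloth pull: 2
  had cloth: 2
  man sugar: 2

cloth cloth; cloth man; cloth pull; had cloth; man sugar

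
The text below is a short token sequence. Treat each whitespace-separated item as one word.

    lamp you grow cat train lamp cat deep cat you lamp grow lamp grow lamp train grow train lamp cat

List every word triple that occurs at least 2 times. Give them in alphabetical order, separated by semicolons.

lamp grow lamp; train lamp cat

Trigram counts meeting the condition (at least 2 times):
  lamp grow lamp: 2
  train lamp cat: 2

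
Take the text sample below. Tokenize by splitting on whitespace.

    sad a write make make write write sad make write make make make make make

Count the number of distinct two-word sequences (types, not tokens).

8

15 tokens → 14 bigram windows in total.
Repeated bigrams (each contributes count−1 duplicates):
  make make: 5
  make write: 2
  write make: 2
6 duplicate windows → 14 − 6 = 8 distinct.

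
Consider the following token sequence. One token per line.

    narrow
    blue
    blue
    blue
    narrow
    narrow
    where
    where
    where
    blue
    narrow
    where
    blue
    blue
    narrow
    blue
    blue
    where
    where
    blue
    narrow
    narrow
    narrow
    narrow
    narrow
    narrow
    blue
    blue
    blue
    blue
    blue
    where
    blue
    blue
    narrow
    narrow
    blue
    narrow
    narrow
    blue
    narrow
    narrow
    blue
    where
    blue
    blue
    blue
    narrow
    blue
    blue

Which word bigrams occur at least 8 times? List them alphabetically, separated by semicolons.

blue blue; blue narrow; narrow narrow

Bigram counts meeting the condition (at least 8 times):
  blue blue: 12
  blue narrow: 8
  narrow narrow: 9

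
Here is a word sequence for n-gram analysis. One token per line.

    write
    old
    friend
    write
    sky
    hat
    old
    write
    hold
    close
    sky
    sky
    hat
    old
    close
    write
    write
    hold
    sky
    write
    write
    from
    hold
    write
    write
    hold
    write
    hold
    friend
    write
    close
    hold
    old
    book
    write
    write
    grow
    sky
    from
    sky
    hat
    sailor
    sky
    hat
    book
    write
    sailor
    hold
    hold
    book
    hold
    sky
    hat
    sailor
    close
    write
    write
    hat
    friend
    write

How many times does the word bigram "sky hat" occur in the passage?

5

Scanning the 59 overlapping bigram windows for "sky hat":
  position 5–6: sky hat
  position 12–13: sky hat
  position 40–41: sky hat
  position 43–44: sky hat
  position 52–53: sky hat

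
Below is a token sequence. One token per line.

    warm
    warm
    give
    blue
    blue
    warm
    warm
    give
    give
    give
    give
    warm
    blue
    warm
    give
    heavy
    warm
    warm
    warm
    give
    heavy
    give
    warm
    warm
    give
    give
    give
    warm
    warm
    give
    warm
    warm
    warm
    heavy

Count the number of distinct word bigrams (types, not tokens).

12

34 tokens → 33 bigram windows in total.
Repeated bigrams (each contributes count−1 duplicates):
  warm warm: 8
  warm give: 6
  give give: 5
  give warm: 4
  blue warm: 2
  give heavy: 2
21 duplicate windows → 33 − 21 = 12 distinct.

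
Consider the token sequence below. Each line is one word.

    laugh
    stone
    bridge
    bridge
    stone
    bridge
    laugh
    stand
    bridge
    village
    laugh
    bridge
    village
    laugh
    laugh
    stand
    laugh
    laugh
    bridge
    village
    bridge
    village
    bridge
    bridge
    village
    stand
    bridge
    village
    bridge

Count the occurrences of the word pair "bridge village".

Scanning the 28 overlapping bigram windows for "bridge village":
  position 9–10: bridge village
  position 12–13: bridge village
  position 19–20: bridge village
  position 21–22: bridge village
  position 24–25: bridge village
  position 27–28: bridge village

6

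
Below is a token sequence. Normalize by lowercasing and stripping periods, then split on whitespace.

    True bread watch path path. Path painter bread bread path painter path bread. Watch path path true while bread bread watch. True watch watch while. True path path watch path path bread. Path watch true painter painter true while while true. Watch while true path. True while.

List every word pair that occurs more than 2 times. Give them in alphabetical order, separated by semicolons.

Bigram counts meeting the condition (more than 2 times):
  bread watch: 3
  path path: 5
  true while: 3
  watch path: 3
  while true: 3

bread watch; path path; true while; watch path; while true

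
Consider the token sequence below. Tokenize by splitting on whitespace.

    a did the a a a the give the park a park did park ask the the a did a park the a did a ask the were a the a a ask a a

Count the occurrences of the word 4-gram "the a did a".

2

Scanning the 32 overlapping 4-gram windows for "the a did a":
  position 17–20: the a did a
  position 22–25: the a did a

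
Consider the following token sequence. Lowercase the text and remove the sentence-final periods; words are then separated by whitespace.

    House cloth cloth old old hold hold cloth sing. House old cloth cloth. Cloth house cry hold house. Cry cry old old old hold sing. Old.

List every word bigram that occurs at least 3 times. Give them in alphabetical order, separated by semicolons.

cloth cloth; old old

Bigram counts meeting the condition (at least 3 times):
  cloth cloth: 3
  old old: 3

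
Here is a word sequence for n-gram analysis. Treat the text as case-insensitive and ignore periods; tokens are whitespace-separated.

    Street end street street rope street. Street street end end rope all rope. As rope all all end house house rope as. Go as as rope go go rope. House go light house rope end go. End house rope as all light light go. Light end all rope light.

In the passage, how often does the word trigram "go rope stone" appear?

0

Scanning the 47 overlapping trigram windows for "go rope stone":
  (none found)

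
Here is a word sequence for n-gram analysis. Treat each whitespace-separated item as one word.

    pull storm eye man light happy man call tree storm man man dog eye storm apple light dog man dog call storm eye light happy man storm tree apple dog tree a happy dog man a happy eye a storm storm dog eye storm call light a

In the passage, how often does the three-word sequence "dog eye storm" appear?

2

Scanning the 45 overlapping trigram windows for "dog eye storm":
  position 13–15: dog eye storm
  position 42–44: dog eye storm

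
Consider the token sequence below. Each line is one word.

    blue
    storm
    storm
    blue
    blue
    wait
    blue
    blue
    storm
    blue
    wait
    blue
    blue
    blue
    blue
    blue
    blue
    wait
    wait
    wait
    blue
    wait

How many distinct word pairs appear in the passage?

22 tokens → 21 bigram windows in total.
Repeated bigrams (each contributes count−1 duplicates):
  blue blue: 7
  blue wait: 4
  wait blue: 3
  blue storm: 2
  storm blue: 2
  wait wait: 2
14 duplicate windows → 21 − 14 = 7 distinct.

7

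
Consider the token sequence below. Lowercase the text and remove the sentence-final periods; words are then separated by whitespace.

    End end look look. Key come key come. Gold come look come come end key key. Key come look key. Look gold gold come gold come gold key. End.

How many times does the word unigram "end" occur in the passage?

4

Scanning the 29 tokens for "end":
  position 1: end
  position 2: end
  position 14: end
  position 29: end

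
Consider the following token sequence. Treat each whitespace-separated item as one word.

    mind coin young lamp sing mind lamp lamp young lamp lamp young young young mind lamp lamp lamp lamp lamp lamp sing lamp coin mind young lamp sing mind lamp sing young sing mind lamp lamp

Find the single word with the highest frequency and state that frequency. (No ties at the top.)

Unigram frequencies (highest first):
  lamp: 16
  young: 7
  mind: 6
  sing: 5
  coin: 2

"lamp", 16 times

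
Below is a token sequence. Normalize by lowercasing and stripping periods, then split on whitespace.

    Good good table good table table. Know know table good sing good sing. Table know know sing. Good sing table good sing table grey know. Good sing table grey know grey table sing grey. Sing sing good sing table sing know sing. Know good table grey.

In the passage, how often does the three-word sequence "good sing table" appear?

Scanning the 44 overlapping trigram windows for "good sing table":
  position 12–14: good sing table
  position 18–20: good sing table
  position 21–23: good sing table
  position 26–28: good sing table
  position 37–39: good sing table

5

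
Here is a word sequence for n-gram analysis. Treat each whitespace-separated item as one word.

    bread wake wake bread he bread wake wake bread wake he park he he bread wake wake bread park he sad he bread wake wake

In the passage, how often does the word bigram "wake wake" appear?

Scanning the 24 overlapping bigram windows for "wake wake":
  position 2–3: wake wake
  position 7–8: wake wake
  position 16–17: wake wake
  position 24–25: wake wake

4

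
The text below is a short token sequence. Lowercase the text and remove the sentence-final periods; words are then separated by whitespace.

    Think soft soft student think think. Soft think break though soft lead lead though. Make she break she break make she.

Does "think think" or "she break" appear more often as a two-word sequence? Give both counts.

"she break" (2 vs 1)

"think think": 1 occurrence
"she break": 2 occurrences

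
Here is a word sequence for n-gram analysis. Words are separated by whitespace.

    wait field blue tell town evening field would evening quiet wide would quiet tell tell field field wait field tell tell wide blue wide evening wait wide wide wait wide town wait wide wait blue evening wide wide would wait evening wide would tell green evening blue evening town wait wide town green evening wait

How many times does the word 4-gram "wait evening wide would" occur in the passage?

Scanning the 52 overlapping 4-gram windows for "wait evening wide would":
  position 40–43: wait evening wide would

1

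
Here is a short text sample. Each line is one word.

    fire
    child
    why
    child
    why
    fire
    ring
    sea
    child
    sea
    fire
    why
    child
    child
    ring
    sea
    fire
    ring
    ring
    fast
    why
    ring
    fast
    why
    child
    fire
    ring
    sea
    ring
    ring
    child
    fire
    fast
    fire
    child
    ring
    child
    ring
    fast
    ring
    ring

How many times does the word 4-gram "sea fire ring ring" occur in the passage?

1

Scanning the 38 overlapping 4-gram windows for "sea fire ring ring":
  position 16–19: sea fire ring ring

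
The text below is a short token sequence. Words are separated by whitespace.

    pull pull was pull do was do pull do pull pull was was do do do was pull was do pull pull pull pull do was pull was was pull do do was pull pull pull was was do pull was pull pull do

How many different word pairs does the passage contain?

9

44 tokens → 43 bigram windows in total.
Repeated bigrams (each contributes count−1 duplicates):
  pull pull: 8
  pull was: 6
  was pull: 6
  pull do: 5
  do pull: 4
  do was: 4
  was do: 4
  do do: 3
  … (1 more repeated)
34 duplicate windows → 43 − 34 = 9 distinct.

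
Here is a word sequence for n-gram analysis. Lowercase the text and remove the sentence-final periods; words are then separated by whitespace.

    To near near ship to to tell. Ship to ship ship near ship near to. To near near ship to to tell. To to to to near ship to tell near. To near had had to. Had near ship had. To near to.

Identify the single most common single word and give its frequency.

"to", 17 times

Unigram frequencies (highest first):
  to: 17
  near: 11
  ship: 8
  had: 4
  tell: 3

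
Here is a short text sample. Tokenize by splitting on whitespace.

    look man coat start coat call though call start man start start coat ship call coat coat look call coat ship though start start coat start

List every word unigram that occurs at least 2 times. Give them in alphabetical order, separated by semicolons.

call; coat; look; man; ship; start; though

Unigram counts meeting the condition (at least 2 times):
  call: 4
  coat: 7
  look: 2
  man: 2
  ship: 2
  start: 7
  though: 2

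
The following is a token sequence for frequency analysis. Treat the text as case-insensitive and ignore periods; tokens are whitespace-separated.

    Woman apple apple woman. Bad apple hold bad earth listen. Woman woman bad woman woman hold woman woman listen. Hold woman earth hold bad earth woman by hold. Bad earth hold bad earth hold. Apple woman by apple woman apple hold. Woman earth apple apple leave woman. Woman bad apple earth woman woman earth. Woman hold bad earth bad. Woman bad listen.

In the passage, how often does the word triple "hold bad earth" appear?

Scanning the 60 overlapping trigram windows for "hold bad earth":
  position 7–9: hold bad earth
  position 23–25: hold bad earth
  position 28–30: hold bad earth
  position 31–33: hold bad earth
  position 56–58: hold bad earth

5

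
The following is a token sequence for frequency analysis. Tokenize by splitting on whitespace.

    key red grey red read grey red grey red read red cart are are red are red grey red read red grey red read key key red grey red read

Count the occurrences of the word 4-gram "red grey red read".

5

Scanning the 27 overlapping 4-gram windows for "red grey red read":
  position 2–5: red grey red read
  position 7–10: red grey red read
  position 17–20: red grey red read
  position 21–24: red grey red read
  position 27–30: red grey red read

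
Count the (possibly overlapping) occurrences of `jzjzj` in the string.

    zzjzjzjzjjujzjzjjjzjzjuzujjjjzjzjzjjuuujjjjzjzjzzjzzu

7

Sliding a length-5 window over the 53 characters (49 positions):
  position 3–7: jzjzj
  position 5–9: jzjzj
  position 12–16: jzjzj
  position 18–22: jzjzj
  position 29–33: jzjzj
  position 31–35: jzjzj
  position 43–47: jzjzj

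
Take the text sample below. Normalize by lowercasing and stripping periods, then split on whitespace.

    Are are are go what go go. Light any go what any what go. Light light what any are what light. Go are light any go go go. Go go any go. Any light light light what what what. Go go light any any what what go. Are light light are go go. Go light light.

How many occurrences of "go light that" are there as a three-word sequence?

0

Scanning the 54 overlapping trigram windows for "go light that":
  (none found)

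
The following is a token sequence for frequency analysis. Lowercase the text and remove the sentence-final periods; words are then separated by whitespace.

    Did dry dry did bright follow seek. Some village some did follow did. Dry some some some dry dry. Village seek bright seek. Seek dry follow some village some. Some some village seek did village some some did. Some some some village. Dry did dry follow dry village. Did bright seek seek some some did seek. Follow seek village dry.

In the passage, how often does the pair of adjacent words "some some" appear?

Scanning the 59 overlapping bigram windows for "some some":
  position 15–16: some some
  position 16–17: some some
  position 29–30: some some
  position 30–31: some some
  position 36–37: some some
  position 39–40: some some
  position 40–41: some some
  position 53–54: some some

8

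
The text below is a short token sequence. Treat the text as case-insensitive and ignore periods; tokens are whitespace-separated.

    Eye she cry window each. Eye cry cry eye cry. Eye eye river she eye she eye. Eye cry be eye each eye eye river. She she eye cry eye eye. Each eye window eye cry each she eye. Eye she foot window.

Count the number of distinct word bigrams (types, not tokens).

22

43 tokens → 42 bigram windows in total.
Repeated bigrams (each contributes count−1 duplicates):
  eye cry: 5
  eye eye: 5
  she eye: 4
  cry eye: 3
  each eye: 3
  eye she: 3
  eye each: 2
  eye river: 2
  … (1 more repeated)
20 duplicate windows → 42 − 20 = 22 distinct.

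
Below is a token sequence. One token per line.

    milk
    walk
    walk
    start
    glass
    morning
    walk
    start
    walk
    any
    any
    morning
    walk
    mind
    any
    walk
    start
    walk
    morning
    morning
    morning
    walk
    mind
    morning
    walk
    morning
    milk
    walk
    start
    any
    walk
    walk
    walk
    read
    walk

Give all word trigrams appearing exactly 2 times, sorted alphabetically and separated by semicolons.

Trigram counts meeting the condition (exactly 2 times):
  morning walk mind: 2
  walk start walk: 2

morning walk mind; walk start walk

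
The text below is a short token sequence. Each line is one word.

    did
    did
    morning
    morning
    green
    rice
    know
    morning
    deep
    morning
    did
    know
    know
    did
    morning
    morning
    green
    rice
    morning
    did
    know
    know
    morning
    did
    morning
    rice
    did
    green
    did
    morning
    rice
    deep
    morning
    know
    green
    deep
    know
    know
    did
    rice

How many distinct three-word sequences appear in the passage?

31

40 tokens → 38 trigram windows in total.
Repeated trigrams (each contributes count−1 duplicates):
  did know know: 2
  did morning morning: 2
  did morning rice: 2
  know know did: 2
  morning did know: 2
  morning green rice: 2
  morning morning green: 2
7 duplicate windows → 38 − 7 = 31 distinct.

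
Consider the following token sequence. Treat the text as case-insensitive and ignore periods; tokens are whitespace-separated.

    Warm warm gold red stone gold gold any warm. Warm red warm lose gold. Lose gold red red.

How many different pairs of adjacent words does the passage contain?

18 tokens → 17 bigram windows in total.
Repeated bigrams (each contributes count−1 duplicates):
  gold red: 2
  lose gold: 2
  warm warm: 2
3 duplicate windows → 17 − 3 = 14 distinct.

14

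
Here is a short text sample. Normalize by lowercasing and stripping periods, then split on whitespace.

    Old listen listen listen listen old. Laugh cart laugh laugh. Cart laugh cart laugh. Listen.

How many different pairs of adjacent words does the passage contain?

8

15 tokens → 14 bigram windows in total.
Repeated bigrams (each contributes count−1 duplicates):
  cart laugh: 3
  laugh cart: 3
  listen listen: 3
6 duplicate windows → 14 − 6 = 8 distinct.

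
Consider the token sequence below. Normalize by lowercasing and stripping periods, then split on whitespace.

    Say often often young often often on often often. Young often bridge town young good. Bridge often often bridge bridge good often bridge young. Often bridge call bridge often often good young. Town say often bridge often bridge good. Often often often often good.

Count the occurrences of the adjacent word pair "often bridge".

Scanning the 43 overlapping bigram windows for "often bridge":
  position 11–12: often bridge
  position 18–19: often bridge
  position 22–23: often bridge
  position 25–26: often bridge
  position 35–36: often bridge
  position 37–38: often bridge

6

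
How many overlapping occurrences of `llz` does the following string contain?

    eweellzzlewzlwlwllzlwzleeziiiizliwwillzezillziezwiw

4

Sliding a length-3 window over the 51 characters (49 positions):
  position 5–7: llz
  position 17–19: llz
  position 37–39: llz
  position 43–45: llz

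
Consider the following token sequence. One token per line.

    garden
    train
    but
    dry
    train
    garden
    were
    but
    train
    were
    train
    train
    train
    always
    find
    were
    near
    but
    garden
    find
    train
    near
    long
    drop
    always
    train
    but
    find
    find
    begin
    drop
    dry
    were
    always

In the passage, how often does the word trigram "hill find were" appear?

0

Scanning the 32 overlapping trigram windows for "hill find were":
  (none found)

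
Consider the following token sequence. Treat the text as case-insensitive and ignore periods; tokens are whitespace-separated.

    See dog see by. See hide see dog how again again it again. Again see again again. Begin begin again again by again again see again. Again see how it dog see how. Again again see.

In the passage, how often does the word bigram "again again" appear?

7

Scanning the 35 overlapping bigram windows for "again again":
  position 10–11: again again
  position 13–14: again again
  position 16–17: again again
  position 20–21: again again
  position 23–24: again again
  position 26–27: again again
  position 34–35: again again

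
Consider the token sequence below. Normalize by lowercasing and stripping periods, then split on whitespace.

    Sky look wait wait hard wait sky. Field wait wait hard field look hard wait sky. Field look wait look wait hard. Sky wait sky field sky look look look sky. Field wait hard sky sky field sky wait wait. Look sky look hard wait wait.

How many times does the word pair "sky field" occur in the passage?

Scanning the 45 overlapping bigram windows for "sky field":
  position 7–8: sky field
  position 16–17: sky field
  position 25–26: sky field
  position 31–32: sky field
  position 36–37: sky field

5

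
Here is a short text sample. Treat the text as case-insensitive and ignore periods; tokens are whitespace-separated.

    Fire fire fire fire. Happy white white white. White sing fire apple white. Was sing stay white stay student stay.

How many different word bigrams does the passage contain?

15

20 tokens → 19 bigram windows in total.
Repeated bigrams (each contributes count−1 duplicates):
  fire fire: 3
  white white: 3
4 duplicate windows → 19 − 4 = 15 distinct.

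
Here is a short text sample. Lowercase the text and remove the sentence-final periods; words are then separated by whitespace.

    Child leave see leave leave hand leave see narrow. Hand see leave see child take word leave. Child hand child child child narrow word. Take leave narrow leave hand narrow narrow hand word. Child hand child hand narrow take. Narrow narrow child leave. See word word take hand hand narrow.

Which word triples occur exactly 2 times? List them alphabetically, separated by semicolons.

child hand child; child leave see

Trigram counts meeting the condition (exactly 2 times):
  child hand child: 2
  child leave see: 2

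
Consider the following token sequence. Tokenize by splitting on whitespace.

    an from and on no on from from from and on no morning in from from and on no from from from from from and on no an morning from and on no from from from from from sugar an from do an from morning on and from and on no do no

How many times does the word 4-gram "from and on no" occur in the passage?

6

Scanning the 50 overlapping 4-gram windows for "from and on no":
  position 2–5: from and on no
  position 9–12: from and on no
  position 16–19: from and on no
  position 24–27: from and on no
  position 30–33: from and on no
  position 48–51: from and on no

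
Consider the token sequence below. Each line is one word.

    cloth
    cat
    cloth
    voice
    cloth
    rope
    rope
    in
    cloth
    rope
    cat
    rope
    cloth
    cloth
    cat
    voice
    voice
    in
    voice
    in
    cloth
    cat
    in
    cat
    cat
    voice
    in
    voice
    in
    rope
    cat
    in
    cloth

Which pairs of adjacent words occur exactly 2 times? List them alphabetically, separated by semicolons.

cat in; cat voice; cloth rope; in voice; rope cat

Bigram counts meeting the condition (exactly 2 times):
  cat in: 2
  cat voice: 2
  cloth rope: 2
  in voice: 2
  rope cat: 2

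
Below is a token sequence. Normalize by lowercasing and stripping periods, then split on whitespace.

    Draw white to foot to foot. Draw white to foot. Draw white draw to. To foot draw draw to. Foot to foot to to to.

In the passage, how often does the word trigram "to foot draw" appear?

Scanning the 23 overlapping trigram windows for "to foot draw":
  position 5–7: to foot draw
  position 9–11: to foot draw
  position 15–17: to foot draw

3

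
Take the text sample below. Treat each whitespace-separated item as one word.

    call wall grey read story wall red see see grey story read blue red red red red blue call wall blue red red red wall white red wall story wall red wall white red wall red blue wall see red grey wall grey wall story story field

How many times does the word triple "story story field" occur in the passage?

Scanning the 45 overlapping trigram windows for "story story field":
  position 45–47: story story field

1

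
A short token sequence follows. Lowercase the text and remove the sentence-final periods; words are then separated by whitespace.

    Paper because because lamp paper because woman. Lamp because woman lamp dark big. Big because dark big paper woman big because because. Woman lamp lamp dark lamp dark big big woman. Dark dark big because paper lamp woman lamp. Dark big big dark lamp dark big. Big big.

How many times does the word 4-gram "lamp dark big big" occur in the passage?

Scanning the 45 overlapping 4-gram windows for "lamp dark big big":
  position 11–14: lamp dark big big
  position 27–30: lamp dark big big
  position 39–42: lamp dark big big
  position 44–47: lamp dark big big

4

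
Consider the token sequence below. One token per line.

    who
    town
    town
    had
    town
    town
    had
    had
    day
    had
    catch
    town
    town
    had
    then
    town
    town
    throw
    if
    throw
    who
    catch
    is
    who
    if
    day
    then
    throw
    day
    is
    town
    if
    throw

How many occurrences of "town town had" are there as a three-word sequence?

Scanning the 31 overlapping trigram windows for "town town had":
  position 2–4: town town had
  position 5–7: town town had
  position 12–14: town town had

3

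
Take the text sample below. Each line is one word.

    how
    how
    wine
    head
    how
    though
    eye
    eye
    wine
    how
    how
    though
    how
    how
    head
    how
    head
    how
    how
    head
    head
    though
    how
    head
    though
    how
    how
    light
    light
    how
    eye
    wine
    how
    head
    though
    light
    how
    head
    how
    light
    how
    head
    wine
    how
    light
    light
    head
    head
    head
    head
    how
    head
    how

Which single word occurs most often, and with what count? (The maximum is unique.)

"how", 21 times

Unigram frequencies (highest first):
  how: 21
  head: 14
  light: 6
  though: 5
  wine: 4
  eye: 3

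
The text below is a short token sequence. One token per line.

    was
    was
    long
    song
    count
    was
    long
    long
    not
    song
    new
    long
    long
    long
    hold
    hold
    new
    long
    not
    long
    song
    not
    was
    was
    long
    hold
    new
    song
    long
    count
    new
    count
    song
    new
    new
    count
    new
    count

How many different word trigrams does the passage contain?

34

38 tokens → 36 trigram windows in total.
Repeated trigrams (each contributes count−1 duplicates):
  count new count: 2
  was was long: 2
2 duplicate windows → 36 − 2 = 34 distinct.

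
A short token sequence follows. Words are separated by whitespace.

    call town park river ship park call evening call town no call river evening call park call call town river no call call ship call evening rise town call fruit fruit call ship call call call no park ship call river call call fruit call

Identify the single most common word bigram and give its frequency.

"call call", 5 times

Bigram frequencies (highest first):
  call call: 5
  call town: 3
  ship call: 3
  park call: 2
  call evening: 2
  evening call: 2
  … (22 more, each ≤ 2)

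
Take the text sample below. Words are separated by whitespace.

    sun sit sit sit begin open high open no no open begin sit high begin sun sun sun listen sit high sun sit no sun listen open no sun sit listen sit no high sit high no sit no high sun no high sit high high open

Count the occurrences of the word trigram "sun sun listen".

Scanning the 45 overlapping trigram windows for "sun sun listen":
  position 17–19: sun sun listen

1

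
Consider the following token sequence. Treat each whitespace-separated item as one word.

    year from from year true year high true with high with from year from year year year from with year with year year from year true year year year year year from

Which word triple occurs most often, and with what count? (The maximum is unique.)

Trigram frequencies (highest first):
  year year year: 4
  year year from: 3
  from year true: 2
  year true year: 2
  year from year: 2
  year from from: 1
  … (16 more, each ≤ 1)

"year year year", 4 times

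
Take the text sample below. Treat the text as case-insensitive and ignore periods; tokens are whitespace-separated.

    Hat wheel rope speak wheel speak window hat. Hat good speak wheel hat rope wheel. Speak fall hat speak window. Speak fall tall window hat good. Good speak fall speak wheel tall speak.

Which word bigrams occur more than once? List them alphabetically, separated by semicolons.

Bigram counts meeting the condition (more than once):
  good speak: 2
  hat good: 2
  speak fall: 3
  speak wheel: 3
  speak window: 2
  wheel speak: 2
  window hat: 2

good speak; hat good; speak fall; speak wheel; speak window; wheel speak; window hat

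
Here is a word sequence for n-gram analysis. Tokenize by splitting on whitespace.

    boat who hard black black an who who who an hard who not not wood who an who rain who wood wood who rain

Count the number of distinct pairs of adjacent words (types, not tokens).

24 tokens → 23 bigram windows in total.
Repeated bigrams (each contributes count−1 duplicates):
  an who: 2
  who an: 2
  who rain: 2
  who who: 2
  wood who: 2
5 duplicate windows → 23 − 5 = 18 distinct.

18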